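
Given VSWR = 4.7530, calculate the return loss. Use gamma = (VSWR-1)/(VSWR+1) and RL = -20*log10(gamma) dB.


gamma = (4.7530 - 1) / (4.7530 + 1) = 0.6523553
RL = -20 * log10(0.6523553) = 3.710 dB

3.710 dB


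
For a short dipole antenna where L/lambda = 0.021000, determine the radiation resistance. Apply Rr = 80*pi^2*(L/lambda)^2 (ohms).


Rr = 80 * pi^2 * (0.021000)^2 = 80 * 9.869604 * 4.410000e-04 = 0.3482 ohm

0.3482 ohm


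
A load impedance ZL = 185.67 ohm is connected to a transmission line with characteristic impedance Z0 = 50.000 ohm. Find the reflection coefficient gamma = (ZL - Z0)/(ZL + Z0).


gamma = (185.67 - 50.000) / (185.67 + 50.000) = 0.5757

0.5757


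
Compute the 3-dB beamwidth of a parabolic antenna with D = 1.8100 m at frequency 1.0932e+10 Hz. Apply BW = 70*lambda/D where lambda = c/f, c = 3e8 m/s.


lambda = c / f = 3.0000e+08 / 1.0932e+10 = 0.02744237 m
BW = 70 * 0.02744237 / 1.8100 = 1.061 deg

1.061 deg


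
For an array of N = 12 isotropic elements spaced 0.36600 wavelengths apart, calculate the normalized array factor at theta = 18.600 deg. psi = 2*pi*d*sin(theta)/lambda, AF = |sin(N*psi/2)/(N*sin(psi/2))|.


psi = 2*pi*0.36600*sin(18.600 deg) = 0.7334934 rad
AF = |sin(12*0.7334934/2) / (12*sin(0.7334934/2))| = 0.2212

0.2212


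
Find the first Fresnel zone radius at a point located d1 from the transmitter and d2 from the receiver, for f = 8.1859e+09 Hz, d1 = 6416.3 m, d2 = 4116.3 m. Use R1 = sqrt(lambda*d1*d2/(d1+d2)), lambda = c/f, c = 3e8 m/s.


lambda = c / f = 3.0000e+08 / 8.1859e+09 = 0.03664838 m
R1 = sqrt(0.03664838 * 6416.3 * 4116.3 / (6416.3 + 4116.3)) = 9.586 m

9.586 m


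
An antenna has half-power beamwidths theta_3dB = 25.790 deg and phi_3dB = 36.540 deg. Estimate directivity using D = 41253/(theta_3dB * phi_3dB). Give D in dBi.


D_linear = 41253 / (25.790 * 36.540) = 43.77596
D_dBi = 10 * log10(43.77596) = 16.41 dBi

16.41 dBi


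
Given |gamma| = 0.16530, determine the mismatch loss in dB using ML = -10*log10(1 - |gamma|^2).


ML = -10 * log10(1 - 0.16530^2) = -10 * log10(0.97267591) = 0.1203 dB

0.1203 dB


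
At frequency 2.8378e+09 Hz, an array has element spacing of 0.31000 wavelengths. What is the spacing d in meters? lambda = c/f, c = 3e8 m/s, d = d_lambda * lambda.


lambda = c / f = 3.0000e+08 / 2.8378e+09 = 0.1057157 m
d = 0.31000 * 0.1057157 = 0.03277 m

0.03277 m


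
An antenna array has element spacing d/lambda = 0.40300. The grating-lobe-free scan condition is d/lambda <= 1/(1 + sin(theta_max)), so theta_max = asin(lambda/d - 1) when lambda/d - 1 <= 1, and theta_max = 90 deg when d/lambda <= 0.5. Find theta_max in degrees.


lambda/d - 1 = 1/0.40300 - 1 = 1.481390 >= 1
d/lambda <= 0.5, so the array can scan to endfire without grating lobes: theta_max = 90 deg

90 deg


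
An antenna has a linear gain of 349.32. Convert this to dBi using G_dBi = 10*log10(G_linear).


G_dBi = 10 * log10(349.32) = 25.43 dBi

25.43 dBi


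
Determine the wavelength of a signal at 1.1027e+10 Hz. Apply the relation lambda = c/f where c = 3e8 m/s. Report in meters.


lambda = c / f = 3.0000e+08 / 1.1027e+10 = 0.02721 m

0.02721 m


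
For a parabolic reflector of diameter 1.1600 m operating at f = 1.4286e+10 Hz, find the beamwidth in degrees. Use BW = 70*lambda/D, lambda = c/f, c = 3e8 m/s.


lambda = c / f = 3.0000e+08 / 1.4286e+10 = 0.02099958 m
BW = 70 * 0.02099958 / 1.1600 = 1.267 deg

1.267 deg


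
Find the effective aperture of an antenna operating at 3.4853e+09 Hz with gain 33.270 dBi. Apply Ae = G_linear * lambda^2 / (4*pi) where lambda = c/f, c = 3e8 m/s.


lambda = c / f = 3.0000e+08 / 3.4853e+09 = 0.08607580 m
G_linear = 10^(33.270/10) = 2123.244
Ae = G_linear * lambda^2 / (4*pi) = 2123.244 * 0.08607580^2 / (4*pi) = 1.252 m^2

1.252 m^2


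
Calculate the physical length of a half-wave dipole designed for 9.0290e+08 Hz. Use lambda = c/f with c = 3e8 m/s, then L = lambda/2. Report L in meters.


lambda = c / f = 3.0000e+08 / 9.0290e+08 = 0.3322627 m
L = lambda / 2 = 0.3322627 / 2 = 0.1661 m

0.1661 m


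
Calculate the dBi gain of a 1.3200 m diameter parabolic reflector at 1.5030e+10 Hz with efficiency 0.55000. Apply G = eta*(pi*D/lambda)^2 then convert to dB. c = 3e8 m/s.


lambda = c / f = 3.0000e+08 / 1.5030e+10 = 0.01996008 m
G_linear = 0.55000 * (pi * 1.3200 / 0.01996008)^2 = 23740.27
G_dBi = 10 * log10(23740.27) = 43.75 dBi

43.75 dBi


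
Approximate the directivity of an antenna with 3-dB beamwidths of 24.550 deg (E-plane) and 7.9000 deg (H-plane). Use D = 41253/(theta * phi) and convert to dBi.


D_linear = 41253 / (24.550 * 7.9000) = 212.7046
D_dBi = 10 * log10(212.7046) = 23.28 dBi

23.28 dBi


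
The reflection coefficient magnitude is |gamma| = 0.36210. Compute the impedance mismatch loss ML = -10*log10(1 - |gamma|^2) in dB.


ML = -10 * log10(1 - 0.36210^2) = -10 * log10(0.86888359) = 0.6104 dB

0.6104 dB


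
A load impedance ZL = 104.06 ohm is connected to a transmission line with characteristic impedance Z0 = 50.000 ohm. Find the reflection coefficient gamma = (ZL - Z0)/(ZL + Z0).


gamma = (104.06 - 50.000) / (104.06 + 50.000) = 0.3509

0.3509


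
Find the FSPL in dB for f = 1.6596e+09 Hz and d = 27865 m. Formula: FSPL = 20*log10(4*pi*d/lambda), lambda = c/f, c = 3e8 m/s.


lambda = c / f = 3.0000e+08 / 1.6596e+09 = 0.1807664 m
FSPL = 20 * log10(4*pi*27865/0.1807664) = 125.7 dB

125.7 dB


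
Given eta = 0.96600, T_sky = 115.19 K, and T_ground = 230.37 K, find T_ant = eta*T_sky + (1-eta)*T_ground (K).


T_ant = 0.96600 * 115.19 + (1 - 0.96600) * 230.37 = 119.1 K

119.1 K


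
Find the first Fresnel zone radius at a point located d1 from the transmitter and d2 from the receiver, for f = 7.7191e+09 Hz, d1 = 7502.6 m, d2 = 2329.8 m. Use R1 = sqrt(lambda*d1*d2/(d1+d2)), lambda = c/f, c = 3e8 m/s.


lambda = c / f = 3.0000e+08 / 7.7191e+09 = 0.03886463 m
R1 = sqrt(0.03886463 * 7502.6 * 2329.8 / (7502.6 + 2329.8)) = 8.312 m

8.312 m


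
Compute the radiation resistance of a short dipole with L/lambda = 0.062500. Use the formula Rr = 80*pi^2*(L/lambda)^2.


Rr = 80 * pi^2 * (0.062500)^2 = 80 * 9.869604 * 3.906250e-03 = 3.084 ohm

3.084 ohm


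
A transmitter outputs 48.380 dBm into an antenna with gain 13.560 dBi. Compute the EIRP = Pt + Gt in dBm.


EIRP = Pt + Gt = 48.380 + 13.560 = 61.94 dBm

61.94 dBm


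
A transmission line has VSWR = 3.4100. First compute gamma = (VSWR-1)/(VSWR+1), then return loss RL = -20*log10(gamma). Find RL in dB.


gamma = (3.4100 - 1) / (3.4100 + 1) = 0.5464853
RL = -20 * log10(0.5464853) = 5.248 dB

5.248 dB


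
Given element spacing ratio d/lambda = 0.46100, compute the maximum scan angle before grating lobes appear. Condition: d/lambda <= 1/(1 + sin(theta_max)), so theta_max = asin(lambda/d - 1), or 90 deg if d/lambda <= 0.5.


lambda/d - 1 = 1/0.46100 - 1 = 1.169197 >= 1
d/lambda <= 0.5, so the array can scan to endfire without grating lobes: theta_max = 90 deg

90 deg


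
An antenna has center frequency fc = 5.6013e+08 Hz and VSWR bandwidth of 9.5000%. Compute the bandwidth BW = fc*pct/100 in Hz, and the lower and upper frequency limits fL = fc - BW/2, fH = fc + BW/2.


BW = 5.6013e+08 * 9.5000/100 = 5.321235e+07 Hz
fL = 5.6013e+08 - 5.321235e+07/2 = 5.335e+08 Hz
fH = 5.6013e+08 + 5.321235e+07/2 = 5.867e+08 Hz

BW=5.321e+07 Hz, fL=5.335e+08 Hz, fH=5.867e+08 Hz


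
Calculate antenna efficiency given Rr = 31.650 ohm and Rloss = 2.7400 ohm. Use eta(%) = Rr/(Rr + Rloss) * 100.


eta = 31.650 / (31.650 + 2.7400) * 100 = 92.03%

92.03%


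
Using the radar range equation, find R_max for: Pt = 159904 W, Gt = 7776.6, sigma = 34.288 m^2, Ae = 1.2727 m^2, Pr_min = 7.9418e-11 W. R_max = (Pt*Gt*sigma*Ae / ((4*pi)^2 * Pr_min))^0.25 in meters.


R^4 = 159904*7776.6*34.288*1.2727 / ((4*pi)^2 * 7.9418e-11) = 4.326917e+18
R_max = 4.326917e+18^0.25 = 45608 m

45608 m


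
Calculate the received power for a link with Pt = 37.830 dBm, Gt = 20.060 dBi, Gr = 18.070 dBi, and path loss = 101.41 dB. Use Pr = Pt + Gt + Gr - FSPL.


Pr = 37.830 + 20.060 + 18.070 - 101.41 = -25.45 dBm

-25.45 dBm


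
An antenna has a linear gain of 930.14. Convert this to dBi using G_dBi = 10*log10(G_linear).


G_dBi = 10 * log10(930.14) = 29.69 dBi

29.69 dBi


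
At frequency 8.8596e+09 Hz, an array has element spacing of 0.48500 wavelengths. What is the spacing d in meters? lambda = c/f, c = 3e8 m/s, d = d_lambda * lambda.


lambda = c / f = 3.0000e+08 / 8.8596e+09 = 0.03386157 m
d = 0.48500 * 0.03386157 = 0.01642 m

0.01642 m


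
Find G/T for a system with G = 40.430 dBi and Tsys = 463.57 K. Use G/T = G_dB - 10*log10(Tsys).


G/T = 40.430 - 10*log10(463.57) = 40.430 - 26.66115 = 13.77 dB/K

13.77 dB/K


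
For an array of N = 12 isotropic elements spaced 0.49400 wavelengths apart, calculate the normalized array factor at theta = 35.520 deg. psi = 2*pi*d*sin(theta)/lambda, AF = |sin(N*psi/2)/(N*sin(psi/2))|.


psi = 2*pi*0.49400*sin(35.520 deg) = 1.803322 rad
AF = |sin(12*1.803322/2) / (12*sin(1.803322/2))| = 0.1046

0.1046


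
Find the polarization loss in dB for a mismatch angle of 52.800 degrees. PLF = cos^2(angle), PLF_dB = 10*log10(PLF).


PLF_linear = cos^2(52.800 deg) = 0.3655401
PLF_dB = 10 * log10(0.3655401) = -4.371 dB

-4.371 dB


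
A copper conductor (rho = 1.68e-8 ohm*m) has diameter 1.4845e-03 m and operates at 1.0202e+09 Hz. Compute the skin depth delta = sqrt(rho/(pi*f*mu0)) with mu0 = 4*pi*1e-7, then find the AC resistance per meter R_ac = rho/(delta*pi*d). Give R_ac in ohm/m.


delta = sqrt(1.68e-8 / (pi * 1.0202e+09 * 4*pi*1e-7)) = 2.042359e-06 m
R_ac = 1.68e-8 / (2.042359e-06 * pi * 1.4845e-03) = 1.764 ohm/m

1.764 ohm/m


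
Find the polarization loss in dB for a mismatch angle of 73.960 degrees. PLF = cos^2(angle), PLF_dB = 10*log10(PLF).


PLF_linear = cos^2(73.960 deg) = 0.07634632
PLF_dB = 10 * log10(0.07634632) = -11.17 dB

-11.17 dB


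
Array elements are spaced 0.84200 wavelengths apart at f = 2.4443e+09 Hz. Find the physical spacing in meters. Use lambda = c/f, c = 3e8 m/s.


lambda = c / f = 3.0000e+08 / 2.4443e+09 = 0.1227345 m
d = 0.84200 * 0.1227345 = 0.1033 m

0.1033 m


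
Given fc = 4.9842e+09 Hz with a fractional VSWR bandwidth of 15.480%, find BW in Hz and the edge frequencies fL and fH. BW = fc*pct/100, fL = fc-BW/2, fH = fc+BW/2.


BW = 4.9842e+09 * 15.480/100 = 7.715542e+08 Hz
fL = 4.9842e+09 - 7.715542e+08/2 = 4.598e+09 Hz
fH = 4.9842e+09 + 7.715542e+08/2 = 5.370e+09 Hz

BW=7.716e+08 Hz, fL=4.598e+09 Hz, fH=5.370e+09 Hz


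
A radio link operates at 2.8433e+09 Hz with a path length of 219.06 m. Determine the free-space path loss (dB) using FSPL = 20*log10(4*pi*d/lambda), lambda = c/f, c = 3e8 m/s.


lambda = c / f = 3.0000e+08 / 2.8433e+09 = 0.1055112 m
FSPL = 20 * log10(4*pi*219.06/0.1055112) = 88.33 dB

88.33 dB


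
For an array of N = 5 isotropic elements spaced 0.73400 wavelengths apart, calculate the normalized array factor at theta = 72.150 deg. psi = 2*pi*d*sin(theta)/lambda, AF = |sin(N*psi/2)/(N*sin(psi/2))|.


psi = 2*pi*0.73400*sin(72.150 deg) = 4.389854 rad
AF = |sin(5*4.389854/2) / (5*sin(4.389854/2))| = 0.2464

0.2464


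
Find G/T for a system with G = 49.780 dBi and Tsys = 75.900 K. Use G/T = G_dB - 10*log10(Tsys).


G/T = 49.780 - 10*log10(75.900) = 49.780 - 18.80242 = 30.98 dB/K

30.98 dB/K


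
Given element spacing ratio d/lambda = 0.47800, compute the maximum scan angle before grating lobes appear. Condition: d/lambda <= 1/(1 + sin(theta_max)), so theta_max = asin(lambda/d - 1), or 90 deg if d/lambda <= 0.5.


lambda/d - 1 = 1/0.47800 - 1 = 1.092050 >= 1
d/lambda <= 0.5, so the array can scan to endfire without grating lobes: theta_max = 90 deg

90 deg


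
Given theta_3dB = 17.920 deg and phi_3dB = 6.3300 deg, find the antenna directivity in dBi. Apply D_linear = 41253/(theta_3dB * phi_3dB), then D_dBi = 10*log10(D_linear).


D_linear = 41253 / (17.920 * 6.3300) = 363.6753
D_dBi = 10 * log10(363.6753) = 25.61 dBi

25.61 dBi


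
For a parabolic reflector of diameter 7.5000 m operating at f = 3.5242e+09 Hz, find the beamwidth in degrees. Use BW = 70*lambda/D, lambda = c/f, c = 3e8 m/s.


lambda = c / f = 3.0000e+08 / 3.5242e+09 = 0.08512570 m
BW = 70 * 0.08512570 / 7.5000 = 0.7945 deg

0.7945 deg


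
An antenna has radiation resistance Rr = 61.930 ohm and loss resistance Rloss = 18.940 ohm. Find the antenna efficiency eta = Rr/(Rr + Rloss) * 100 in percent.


eta = 61.930 / (61.930 + 18.940) * 100 = 76.58%

76.58%


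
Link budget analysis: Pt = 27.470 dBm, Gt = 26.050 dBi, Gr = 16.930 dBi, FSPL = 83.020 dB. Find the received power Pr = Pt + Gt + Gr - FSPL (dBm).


Pr = 27.470 + 26.050 + 16.930 - 83.020 = -12.57 dBm

-12.57 dBm


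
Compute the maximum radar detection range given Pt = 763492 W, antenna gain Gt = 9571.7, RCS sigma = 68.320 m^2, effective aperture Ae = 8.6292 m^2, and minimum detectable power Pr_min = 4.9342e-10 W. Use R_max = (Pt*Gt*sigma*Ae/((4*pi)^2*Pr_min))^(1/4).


R^4 = 763492*9571.7*68.320*8.6292 / ((4*pi)^2 * 4.9342e-10) = 5.529368e+19
R_max = 5.529368e+19^0.25 = 86232 m

86232 m


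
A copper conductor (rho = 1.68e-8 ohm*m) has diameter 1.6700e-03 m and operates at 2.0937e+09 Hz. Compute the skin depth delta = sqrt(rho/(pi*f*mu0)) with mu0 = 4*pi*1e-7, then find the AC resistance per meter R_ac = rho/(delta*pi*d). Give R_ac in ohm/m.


delta = sqrt(1.68e-8 / (pi * 2.0937e+09 * 4*pi*1e-7)) = 1.425665e-06 m
R_ac = 1.68e-8 / (1.425665e-06 * pi * 1.6700e-03) = 2.246 ohm/m

2.246 ohm/m


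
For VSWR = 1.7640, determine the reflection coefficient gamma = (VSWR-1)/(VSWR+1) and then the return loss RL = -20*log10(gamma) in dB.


gamma = (1.7640 - 1) / (1.7640 + 1) = 0.2764110
RL = -20 * log10(0.2764110) = 11.17 dB

11.17 dB


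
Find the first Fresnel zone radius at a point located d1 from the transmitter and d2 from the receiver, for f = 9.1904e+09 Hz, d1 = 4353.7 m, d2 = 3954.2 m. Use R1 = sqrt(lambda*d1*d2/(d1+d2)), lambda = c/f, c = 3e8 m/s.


lambda = c / f = 3.0000e+08 / 9.1904e+09 = 0.03264276 m
R1 = sqrt(0.03264276 * 4353.7 * 3954.2 / (4353.7 + 3954.2)) = 8.224 m

8.224 m


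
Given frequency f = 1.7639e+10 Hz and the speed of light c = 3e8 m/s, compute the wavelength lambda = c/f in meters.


lambda = c / f = 3.0000e+08 / 1.7639e+10 = 0.01701 m

0.01701 m


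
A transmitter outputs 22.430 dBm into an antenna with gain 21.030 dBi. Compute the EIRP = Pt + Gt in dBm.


EIRP = Pt + Gt = 22.430 + 21.030 = 43.46 dBm

43.46 dBm


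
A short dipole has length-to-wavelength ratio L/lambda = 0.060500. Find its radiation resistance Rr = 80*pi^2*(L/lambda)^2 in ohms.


Rr = 80 * pi^2 * (0.060500)^2 = 80 * 9.869604 * 3.660250e-03 = 2.890 ohm

2.890 ohm


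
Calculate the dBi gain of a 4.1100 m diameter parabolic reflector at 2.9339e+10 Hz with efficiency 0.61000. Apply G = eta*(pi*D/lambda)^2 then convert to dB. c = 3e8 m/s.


lambda = c / f = 3.0000e+08 / 2.9339e+10 = 0.01022530 m
G_linear = 0.61000 * (pi * 4.1100 / 0.01022530)^2 = 972660.1
G_dBi = 10 * log10(972660.1) = 59.88 dBi

59.88 dBi


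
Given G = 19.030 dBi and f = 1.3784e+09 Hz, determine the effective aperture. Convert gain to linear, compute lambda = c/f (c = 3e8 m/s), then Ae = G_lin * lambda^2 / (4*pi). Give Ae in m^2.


lambda = c / f = 3.0000e+08 / 1.3784e+09 = 0.2176436 m
G_linear = 10^(19.030/10) = 79.98343
Ae = G_linear * lambda^2 / (4*pi) = 79.98343 * 0.2176436^2 / (4*pi) = 0.3015 m^2

0.3015 m^2


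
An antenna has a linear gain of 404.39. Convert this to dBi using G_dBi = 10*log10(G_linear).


G_dBi = 10 * log10(404.39) = 26.07 dBi

26.07 dBi


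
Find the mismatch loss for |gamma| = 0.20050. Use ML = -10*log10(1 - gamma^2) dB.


ML = -10 * log10(1 - 0.20050^2) = -10 * log10(0.95979975) = 0.1782 dB

0.1782 dB


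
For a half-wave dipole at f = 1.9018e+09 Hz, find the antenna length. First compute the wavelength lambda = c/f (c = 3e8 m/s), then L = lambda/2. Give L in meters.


lambda = c / f = 3.0000e+08 / 1.9018e+09 = 0.1577453 m
L = lambda / 2 = 0.1577453 / 2 = 0.07887 m

0.07887 m


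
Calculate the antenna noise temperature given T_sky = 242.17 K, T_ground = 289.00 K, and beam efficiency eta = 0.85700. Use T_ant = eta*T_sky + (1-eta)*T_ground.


T_ant = 0.85700 * 242.17 + (1 - 0.85700) * 289.00 = 248.9 K

248.9 K


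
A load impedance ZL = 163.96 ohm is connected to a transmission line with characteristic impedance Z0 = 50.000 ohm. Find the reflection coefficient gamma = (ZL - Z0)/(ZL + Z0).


gamma = (163.96 - 50.000) / (163.96 + 50.000) = 0.5326

0.5326


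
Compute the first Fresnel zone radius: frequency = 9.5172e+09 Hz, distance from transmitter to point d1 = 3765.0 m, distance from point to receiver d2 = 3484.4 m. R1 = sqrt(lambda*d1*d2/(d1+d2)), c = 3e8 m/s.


lambda = c / f = 3.0000e+08 / 9.5172e+09 = 0.03152188 m
R1 = sqrt(0.03152188 * 3765.0 * 3484.4 / (3765.0 + 3484.4)) = 7.553 m

7.553 m


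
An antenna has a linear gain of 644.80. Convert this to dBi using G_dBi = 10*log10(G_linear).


G_dBi = 10 * log10(644.80) = 28.09 dBi

28.09 dBi


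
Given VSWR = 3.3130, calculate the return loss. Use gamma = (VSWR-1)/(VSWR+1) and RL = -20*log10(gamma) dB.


gamma = (3.3130 - 1) / (3.3130 + 1) = 0.5362856
RL = -20 * log10(0.5362856) = 5.412 dB

5.412 dB


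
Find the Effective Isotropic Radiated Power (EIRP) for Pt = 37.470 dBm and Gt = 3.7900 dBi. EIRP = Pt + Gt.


EIRP = Pt + Gt = 37.470 + 3.7900 = 41.26 dBm

41.26 dBm


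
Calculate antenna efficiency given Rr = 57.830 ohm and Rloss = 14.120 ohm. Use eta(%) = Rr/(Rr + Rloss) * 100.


eta = 57.830 / (57.830 + 14.120) * 100 = 80.38%

80.38%


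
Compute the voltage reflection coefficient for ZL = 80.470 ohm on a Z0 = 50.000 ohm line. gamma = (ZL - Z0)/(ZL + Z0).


gamma = (80.470 - 50.000) / (80.470 + 50.000) = 0.2335

0.2335


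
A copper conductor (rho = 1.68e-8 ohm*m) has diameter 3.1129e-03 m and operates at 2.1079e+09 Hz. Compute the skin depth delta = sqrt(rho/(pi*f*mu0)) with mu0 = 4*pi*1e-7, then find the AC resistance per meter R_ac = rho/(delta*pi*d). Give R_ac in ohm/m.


delta = sqrt(1.68e-8 / (pi * 2.1079e+09 * 4*pi*1e-7)) = 1.420855e-06 m
R_ac = 1.68e-8 / (1.420855e-06 * pi * 3.1129e-03) = 1.209 ohm/m

1.209 ohm/m


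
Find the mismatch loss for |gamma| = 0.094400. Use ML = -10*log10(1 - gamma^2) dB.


ML = -10 * log10(1 - 0.094400^2) = -10 * log10(0.99108864) = 0.03888 dB

0.03888 dB


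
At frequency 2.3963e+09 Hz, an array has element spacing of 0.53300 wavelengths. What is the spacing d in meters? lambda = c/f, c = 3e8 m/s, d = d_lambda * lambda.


lambda = c / f = 3.0000e+08 / 2.3963e+09 = 0.1251930 m
d = 0.53300 * 0.1251930 = 0.06673 m

0.06673 m


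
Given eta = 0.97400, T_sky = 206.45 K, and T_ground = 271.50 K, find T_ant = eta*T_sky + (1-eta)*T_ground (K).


T_ant = 0.97400 * 206.45 + (1 - 0.97400) * 271.50 = 208.1 K

208.1 K


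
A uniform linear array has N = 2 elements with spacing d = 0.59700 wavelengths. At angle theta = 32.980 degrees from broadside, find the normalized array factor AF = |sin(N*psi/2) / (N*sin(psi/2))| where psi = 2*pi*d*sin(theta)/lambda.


psi = 2*pi*0.59700*sin(32.980 deg) = 2.041876 rad
AF = |sin(2*2.041876/2) / (2*sin(2.041876/2))| = 0.5226

0.5226


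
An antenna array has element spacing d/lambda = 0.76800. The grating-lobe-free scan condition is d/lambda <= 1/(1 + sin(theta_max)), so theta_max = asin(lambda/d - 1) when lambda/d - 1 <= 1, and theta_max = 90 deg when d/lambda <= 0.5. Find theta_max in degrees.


lambda/d - 1 = 1/0.76800 - 1 = 0.3020833
theta_max = asin(0.3020833) = 17.58 deg

17.58 deg


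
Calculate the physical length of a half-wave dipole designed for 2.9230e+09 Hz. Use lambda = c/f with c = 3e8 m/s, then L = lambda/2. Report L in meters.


lambda = c / f = 3.0000e+08 / 2.9230e+09 = 0.1026343 m
L = lambda / 2 = 0.1026343 / 2 = 0.05132 m

0.05132 m


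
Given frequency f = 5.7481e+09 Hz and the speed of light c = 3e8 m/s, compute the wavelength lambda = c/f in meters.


lambda = c / f = 3.0000e+08 / 5.7481e+09 = 0.05219 m

0.05219 m


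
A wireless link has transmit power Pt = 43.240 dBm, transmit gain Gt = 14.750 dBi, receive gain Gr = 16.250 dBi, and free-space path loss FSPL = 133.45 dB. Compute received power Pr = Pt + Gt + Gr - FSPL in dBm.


Pr = 43.240 + 14.750 + 16.250 - 133.45 = -59.21 dBm

-59.21 dBm


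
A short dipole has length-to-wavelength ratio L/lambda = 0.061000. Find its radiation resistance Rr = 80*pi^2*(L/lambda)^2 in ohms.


Rr = 80 * pi^2 * (0.061000)^2 = 80 * 9.869604 * 3.721000e-03 = 2.938 ohm

2.938 ohm


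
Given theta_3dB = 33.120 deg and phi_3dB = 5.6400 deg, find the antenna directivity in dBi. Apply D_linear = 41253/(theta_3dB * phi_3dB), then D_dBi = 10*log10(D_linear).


D_linear = 41253 / (33.120 * 5.6400) = 220.8443
D_dBi = 10 * log10(220.8443) = 23.44 dBi

23.44 dBi


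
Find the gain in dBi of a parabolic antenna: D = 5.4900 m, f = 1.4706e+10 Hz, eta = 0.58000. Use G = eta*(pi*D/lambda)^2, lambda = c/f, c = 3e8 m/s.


lambda = c / f = 3.0000e+08 / 1.4706e+10 = 0.02039984 m
G_linear = 0.58000 * (pi * 5.4900 / 0.02039984)^2 = 414590.1
G_dBi = 10 * log10(414590.1) = 56.18 dBi

56.18 dBi


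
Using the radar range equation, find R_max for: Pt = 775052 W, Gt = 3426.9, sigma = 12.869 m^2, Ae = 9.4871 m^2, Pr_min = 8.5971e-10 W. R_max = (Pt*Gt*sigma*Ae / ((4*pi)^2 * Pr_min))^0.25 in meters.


R^4 = 775052*3426.9*12.869*9.4871 / ((4*pi)^2 * 8.5971e-10) = 2.388575e+18
R_max = 2.388575e+18^0.25 = 39313 m

39313 m


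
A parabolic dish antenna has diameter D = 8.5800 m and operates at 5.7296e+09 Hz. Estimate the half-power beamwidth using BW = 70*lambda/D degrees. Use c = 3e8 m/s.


lambda = c / f = 3.0000e+08 / 5.7296e+09 = 0.05235968 m
BW = 70 * 0.05235968 / 8.5800 = 0.4272 deg

0.4272 deg


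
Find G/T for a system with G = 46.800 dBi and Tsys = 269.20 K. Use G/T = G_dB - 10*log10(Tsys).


G/T = 46.800 - 10*log10(269.20) = 46.800 - 24.30075 = 22.50 dB/K

22.50 dB/K


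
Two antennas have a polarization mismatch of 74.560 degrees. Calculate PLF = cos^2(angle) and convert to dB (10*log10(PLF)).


PLF_linear = cos^2(74.560 deg) = 0.07087794
PLF_dB = 10 * log10(0.07087794) = -11.49 dB

-11.49 dB


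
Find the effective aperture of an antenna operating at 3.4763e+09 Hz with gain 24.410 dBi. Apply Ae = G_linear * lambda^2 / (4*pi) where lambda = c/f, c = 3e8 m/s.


lambda = c / f = 3.0000e+08 / 3.4763e+09 = 0.08629865 m
G_linear = 10^(24.410/10) = 276.0578
Ae = G_linear * lambda^2 / (4*pi) = 276.0578 * 0.08629865^2 / (4*pi) = 0.1636 m^2

0.1636 m^2


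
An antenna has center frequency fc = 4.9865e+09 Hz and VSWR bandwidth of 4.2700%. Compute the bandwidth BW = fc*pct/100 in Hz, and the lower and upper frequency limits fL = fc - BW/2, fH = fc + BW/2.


BW = 4.9865e+09 * 4.2700/100 = 2.129235e+08 Hz
fL = 4.9865e+09 - 2.129235e+08/2 = 4.880e+09 Hz
fH = 4.9865e+09 + 2.129235e+08/2 = 5.093e+09 Hz

BW=2.129e+08 Hz, fL=4.880e+09 Hz, fH=5.093e+09 Hz


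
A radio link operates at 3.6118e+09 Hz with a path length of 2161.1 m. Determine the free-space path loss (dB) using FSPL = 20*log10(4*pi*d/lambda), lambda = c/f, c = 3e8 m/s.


lambda = c / f = 3.0000e+08 / 3.6118e+09 = 0.08306108 m
FSPL = 20 * log10(4*pi*2161.1/0.08306108) = 110.3 dB

110.3 dB


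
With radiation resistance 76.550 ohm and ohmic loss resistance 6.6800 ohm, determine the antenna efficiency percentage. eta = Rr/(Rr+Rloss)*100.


eta = 76.550 / (76.550 + 6.6800) * 100 = 91.97%

91.97%


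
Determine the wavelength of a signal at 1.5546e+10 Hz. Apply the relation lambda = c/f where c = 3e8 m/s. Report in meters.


lambda = c / f = 3.0000e+08 / 1.5546e+10 = 0.01930 m

0.01930 m


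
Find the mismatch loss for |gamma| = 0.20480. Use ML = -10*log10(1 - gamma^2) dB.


ML = -10 * log10(1 - 0.20480^2) = -10 * log10(0.95805696) = 0.1861 dB

0.1861 dB


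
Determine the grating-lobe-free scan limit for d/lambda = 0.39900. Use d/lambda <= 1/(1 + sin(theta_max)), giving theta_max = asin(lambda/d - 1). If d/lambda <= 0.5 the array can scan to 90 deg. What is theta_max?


lambda/d - 1 = 1/0.39900 - 1 = 1.506266 >= 1
d/lambda <= 0.5, so the array can scan to endfire without grating lobes: theta_max = 90 deg

90 deg


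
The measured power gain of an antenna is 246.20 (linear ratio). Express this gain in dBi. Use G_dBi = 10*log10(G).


G_dBi = 10 * log10(246.20) = 23.91 dBi

23.91 dBi


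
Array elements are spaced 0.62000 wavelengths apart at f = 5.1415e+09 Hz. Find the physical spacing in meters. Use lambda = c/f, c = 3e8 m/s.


lambda = c / f = 3.0000e+08 / 5.1415e+09 = 0.05834873 m
d = 0.62000 * 0.05834873 = 0.03618 m

0.03618 m


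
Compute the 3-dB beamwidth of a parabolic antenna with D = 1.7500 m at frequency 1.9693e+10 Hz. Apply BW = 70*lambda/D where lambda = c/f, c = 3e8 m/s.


lambda = c / f = 3.0000e+08 / 1.9693e+10 = 0.01523384 m
BW = 70 * 0.01523384 / 1.7500 = 0.6094 deg

0.6094 deg


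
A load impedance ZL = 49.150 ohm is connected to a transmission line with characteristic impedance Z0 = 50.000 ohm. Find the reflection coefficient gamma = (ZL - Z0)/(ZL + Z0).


gamma = (49.150 - 50.000) / (49.150 + 50.000) = -8.573e-03

-8.573e-03


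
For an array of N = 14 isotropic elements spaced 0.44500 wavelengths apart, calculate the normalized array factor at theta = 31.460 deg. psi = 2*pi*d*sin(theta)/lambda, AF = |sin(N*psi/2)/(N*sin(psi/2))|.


psi = 2*pi*0.44500*sin(31.460 deg) = 1.459250 rad
AF = |sin(14*1.459250/2) / (14*sin(1.459250/2))| = 0.07612

0.07612


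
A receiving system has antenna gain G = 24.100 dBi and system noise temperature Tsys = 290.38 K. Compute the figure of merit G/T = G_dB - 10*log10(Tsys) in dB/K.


G/T = 24.100 - 10*log10(290.38) = 24.100 - 24.62967 = -0.5297 dB/K

-0.5297 dB/K


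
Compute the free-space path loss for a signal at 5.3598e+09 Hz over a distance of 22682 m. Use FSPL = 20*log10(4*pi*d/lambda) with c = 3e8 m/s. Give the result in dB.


lambda = c / f = 3.0000e+08 / 5.3598e+09 = 0.05597224 m
FSPL = 20 * log10(4*pi*22682/0.05597224) = 134.1 dB

134.1 dB


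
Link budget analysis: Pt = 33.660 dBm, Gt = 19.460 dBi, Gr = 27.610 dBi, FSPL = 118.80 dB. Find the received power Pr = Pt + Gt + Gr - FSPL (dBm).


Pr = 33.660 + 19.460 + 27.610 - 118.80 = -38.07 dBm

-38.07 dBm


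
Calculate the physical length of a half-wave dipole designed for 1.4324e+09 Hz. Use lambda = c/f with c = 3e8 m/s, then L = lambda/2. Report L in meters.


lambda = c / f = 3.0000e+08 / 1.4324e+09 = 0.2094387 m
L = lambda / 2 = 0.2094387 / 2 = 0.1047 m

0.1047 m


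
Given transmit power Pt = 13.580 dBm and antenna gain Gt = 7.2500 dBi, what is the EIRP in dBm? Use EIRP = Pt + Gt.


EIRP = Pt + Gt = 13.580 + 7.2500 = 20.83 dBm

20.83 dBm


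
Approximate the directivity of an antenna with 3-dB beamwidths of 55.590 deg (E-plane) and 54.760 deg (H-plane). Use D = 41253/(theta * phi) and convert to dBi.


D_linear = 41253 / (55.590 * 54.760) = 13.55175
D_dBi = 10 * log10(13.55175) = 11.32 dBi

11.32 dBi


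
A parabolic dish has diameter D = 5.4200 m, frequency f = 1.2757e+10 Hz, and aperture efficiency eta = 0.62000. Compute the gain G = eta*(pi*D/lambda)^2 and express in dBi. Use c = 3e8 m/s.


lambda = c / f = 3.0000e+08 / 1.2757e+10 = 0.02351650 m
G_linear = 0.62000 * (pi * 5.4200 / 0.02351650)^2 = 325045.9
G_dBi = 10 * log10(325045.9) = 55.12 dBi

55.12 dBi


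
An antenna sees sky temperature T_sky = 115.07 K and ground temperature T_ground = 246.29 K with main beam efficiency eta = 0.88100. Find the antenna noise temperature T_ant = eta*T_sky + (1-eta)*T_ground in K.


T_ant = 0.88100 * 115.07 + (1 - 0.88100) * 246.29 = 130.7 K

130.7 K


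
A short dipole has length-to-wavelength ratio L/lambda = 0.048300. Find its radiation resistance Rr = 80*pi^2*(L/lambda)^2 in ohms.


Rr = 80 * pi^2 * (0.048300)^2 = 80 * 9.869604 * 2.332890e-03 = 1.842 ohm

1.842 ohm


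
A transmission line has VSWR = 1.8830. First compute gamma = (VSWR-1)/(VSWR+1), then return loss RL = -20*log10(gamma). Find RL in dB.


gamma = (1.8830 - 1) / (1.8830 + 1) = 0.3062782
RL = -20 * log10(0.3062782) = 10.28 dB

10.28 dB


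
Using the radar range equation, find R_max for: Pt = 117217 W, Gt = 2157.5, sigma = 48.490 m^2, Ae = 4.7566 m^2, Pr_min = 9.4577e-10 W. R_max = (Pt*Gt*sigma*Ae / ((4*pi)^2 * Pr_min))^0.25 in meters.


R^4 = 117217*2157.5*48.490*4.7566 / ((4*pi)^2 * 9.4577e-10) = 3.905575e+17
R_max = 3.905575e+17^0.25 = 24999 m

24999 m


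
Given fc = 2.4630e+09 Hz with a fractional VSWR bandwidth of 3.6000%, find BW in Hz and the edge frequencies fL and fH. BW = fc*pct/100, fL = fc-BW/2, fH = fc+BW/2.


BW = 2.4630e+09 * 3.6000/100 = 8.866800e+07 Hz
fL = 2.4630e+09 - 8.866800e+07/2 = 2.419e+09 Hz
fH = 2.4630e+09 + 8.866800e+07/2 = 2.507e+09 Hz

BW=8.867e+07 Hz, fL=2.419e+09 Hz, fH=2.507e+09 Hz


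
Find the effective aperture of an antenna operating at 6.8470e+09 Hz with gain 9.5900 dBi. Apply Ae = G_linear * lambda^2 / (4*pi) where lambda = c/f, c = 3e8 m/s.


lambda = c / f = 3.0000e+08 / 6.8470e+09 = 0.04381481 m
G_linear = 10^(9.5900/10) = 9.099133
Ae = G_linear * lambda^2 / (4*pi) = 9.099133 * 0.04381481^2 / (4*pi) = 1.390e-03 m^2

1.390e-03 m^2


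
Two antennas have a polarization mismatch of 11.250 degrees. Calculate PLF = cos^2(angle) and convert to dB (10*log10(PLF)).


PLF_linear = cos^2(11.250 deg) = 0.9619398
PLF_dB = 10 * log10(0.9619398) = -0.1685 dB

-0.1685 dB


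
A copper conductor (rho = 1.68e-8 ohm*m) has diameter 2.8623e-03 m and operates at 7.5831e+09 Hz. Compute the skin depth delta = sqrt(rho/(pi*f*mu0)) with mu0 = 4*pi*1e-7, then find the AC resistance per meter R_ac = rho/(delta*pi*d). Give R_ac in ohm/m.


delta = sqrt(1.68e-8 / (pi * 7.5831e+09 * 4*pi*1e-7)) = 7.491200e-07 m
R_ac = 1.68e-8 / (7.491200e-07 * pi * 2.8623e-03) = 2.494 ohm/m

2.494 ohm/m


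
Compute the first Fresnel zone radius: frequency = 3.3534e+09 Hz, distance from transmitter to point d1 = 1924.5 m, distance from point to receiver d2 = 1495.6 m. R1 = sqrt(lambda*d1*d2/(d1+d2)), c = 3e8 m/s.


lambda = c / f = 3.0000e+08 / 3.3534e+09 = 0.08946144 m
R1 = sqrt(0.08946144 * 1924.5 * 1495.6 / (1924.5 + 1495.6)) = 8.677 m

8.677 m


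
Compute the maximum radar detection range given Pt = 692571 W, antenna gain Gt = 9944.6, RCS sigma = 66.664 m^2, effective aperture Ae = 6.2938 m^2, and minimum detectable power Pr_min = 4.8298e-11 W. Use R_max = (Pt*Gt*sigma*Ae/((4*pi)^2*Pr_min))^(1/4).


R^4 = 692571*9944.6*66.664*6.2938 / ((4*pi)^2 * 4.8298e-11) = 3.788847e+20
R_max = 3.788847e+20^0.25 = 139517 m

139517 m


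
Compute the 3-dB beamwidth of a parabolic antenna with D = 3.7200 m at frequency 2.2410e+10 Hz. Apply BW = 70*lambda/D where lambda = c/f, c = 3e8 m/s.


lambda = c / f = 3.0000e+08 / 2.2410e+10 = 0.01338688 m
BW = 70 * 0.01338688 / 3.7200 = 0.2519 deg

0.2519 deg


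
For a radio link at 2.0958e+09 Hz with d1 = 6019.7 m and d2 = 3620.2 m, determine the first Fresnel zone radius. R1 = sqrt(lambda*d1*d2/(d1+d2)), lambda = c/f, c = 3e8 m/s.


lambda = c / f = 3.0000e+08 / 2.0958e+09 = 0.1431434 m
R1 = sqrt(0.1431434 * 6019.7 * 3620.2 / (6019.7 + 3620.2)) = 17.99 m

17.99 m


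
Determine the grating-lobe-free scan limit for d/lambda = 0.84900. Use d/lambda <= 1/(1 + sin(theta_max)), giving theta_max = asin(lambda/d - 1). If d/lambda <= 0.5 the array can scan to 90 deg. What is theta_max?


lambda/d - 1 = 1/0.84900 - 1 = 0.1778563
theta_max = asin(0.1778563) = 10.24 deg

10.24 deg


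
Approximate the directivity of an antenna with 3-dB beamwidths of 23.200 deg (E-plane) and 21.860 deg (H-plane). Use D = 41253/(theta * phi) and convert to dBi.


D_linear = 41253 / (23.200 * 21.860) = 81.34248
D_dBi = 10 * log10(81.34248) = 19.10 dBi

19.10 dBi


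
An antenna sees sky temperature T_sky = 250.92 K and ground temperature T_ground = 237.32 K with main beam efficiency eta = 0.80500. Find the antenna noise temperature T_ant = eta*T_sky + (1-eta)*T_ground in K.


T_ant = 0.80500 * 250.92 + (1 - 0.80500) * 237.32 = 248.3 K

248.3 K


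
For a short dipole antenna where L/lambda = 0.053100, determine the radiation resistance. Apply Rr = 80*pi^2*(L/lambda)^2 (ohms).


Rr = 80 * pi^2 * (0.053100)^2 = 80 * 9.869604 * 2.819610e-03 = 2.226 ohm

2.226 ohm


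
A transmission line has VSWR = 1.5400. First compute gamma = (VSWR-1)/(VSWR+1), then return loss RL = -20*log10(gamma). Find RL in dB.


gamma = (1.5400 - 1) / (1.5400 + 1) = 0.2125984
RL = -20 * log10(0.2125984) = 13.45 dB

13.45 dB


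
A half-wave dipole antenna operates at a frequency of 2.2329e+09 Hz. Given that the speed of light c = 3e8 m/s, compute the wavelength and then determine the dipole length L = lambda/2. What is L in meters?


lambda = c / f = 3.0000e+08 / 2.2329e+09 = 0.1343544 m
L = lambda / 2 = 0.1343544 / 2 = 0.06718 m

0.06718 m


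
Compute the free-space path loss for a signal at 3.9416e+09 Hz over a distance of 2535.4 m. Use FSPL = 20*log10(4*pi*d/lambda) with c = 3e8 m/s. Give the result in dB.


lambda = c / f = 3.0000e+08 / 3.9416e+09 = 0.07611122 m
FSPL = 20 * log10(4*pi*2535.4/0.07611122) = 112.4 dB

112.4 dB


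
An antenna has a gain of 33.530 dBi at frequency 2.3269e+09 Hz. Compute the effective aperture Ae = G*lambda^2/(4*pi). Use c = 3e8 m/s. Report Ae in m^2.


lambda = c / f = 3.0000e+08 / 2.3269e+09 = 0.1289269 m
G_linear = 10^(33.530/10) = 2254.239
Ae = G_linear * lambda^2 / (4*pi) = 2254.239 * 0.1289269^2 / (4*pi) = 2.982 m^2

2.982 m^2


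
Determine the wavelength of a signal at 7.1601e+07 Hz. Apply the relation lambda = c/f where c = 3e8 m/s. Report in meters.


lambda = c / f = 3.0000e+08 / 7.1601e+07 = 4.190 m

4.190 m


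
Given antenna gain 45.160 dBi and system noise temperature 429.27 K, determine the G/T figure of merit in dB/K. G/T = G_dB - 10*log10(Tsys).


G/T = 45.160 - 10*log10(429.27) = 45.160 - 26.32731 = 18.83 dB/K

18.83 dB/K


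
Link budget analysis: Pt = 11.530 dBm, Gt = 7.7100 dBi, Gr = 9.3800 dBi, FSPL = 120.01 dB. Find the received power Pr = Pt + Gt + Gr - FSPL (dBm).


Pr = 11.530 + 7.7100 + 9.3800 - 120.01 = -91.39 dBm

-91.39 dBm


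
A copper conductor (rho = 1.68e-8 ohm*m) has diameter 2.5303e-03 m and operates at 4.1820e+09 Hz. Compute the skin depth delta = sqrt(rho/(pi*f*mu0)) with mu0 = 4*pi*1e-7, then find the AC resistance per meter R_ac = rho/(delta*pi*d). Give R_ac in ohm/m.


delta = sqrt(1.68e-8 / (pi * 4.1820e+09 * 4*pi*1e-7)) = 1.008748e-06 m
R_ac = 1.68e-8 / (1.008748e-06 * pi * 2.5303e-03) = 2.095 ohm/m

2.095 ohm/m


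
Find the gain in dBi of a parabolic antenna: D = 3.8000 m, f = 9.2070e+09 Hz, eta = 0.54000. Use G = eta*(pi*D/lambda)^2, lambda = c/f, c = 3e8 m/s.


lambda = c / f = 3.0000e+08 / 9.2070e+09 = 0.03258390 m
G_linear = 0.54000 * (pi * 3.8000 / 0.03258390)^2 = 72486.07
G_dBi = 10 * log10(72486.07) = 48.60 dBi

48.60 dBi


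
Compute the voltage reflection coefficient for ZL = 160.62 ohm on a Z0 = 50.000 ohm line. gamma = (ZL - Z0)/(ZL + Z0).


gamma = (160.62 - 50.000) / (160.62 + 50.000) = 0.5252

0.5252


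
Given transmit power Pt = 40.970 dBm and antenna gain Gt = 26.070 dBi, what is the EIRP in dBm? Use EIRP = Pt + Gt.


EIRP = Pt + Gt = 40.970 + 26.070 = 67.04 dBm

67.04 dBm


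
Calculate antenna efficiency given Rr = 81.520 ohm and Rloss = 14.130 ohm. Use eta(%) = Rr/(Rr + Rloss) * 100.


eta = 81.520 / (81.520 + 14.130) * 100 = 85.23%

85.23%


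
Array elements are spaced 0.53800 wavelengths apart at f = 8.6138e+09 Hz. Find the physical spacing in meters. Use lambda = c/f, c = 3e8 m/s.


lambda = c / f = 3.0000e+08 / 8.6138e+09 = 0.03482783 m
d = 0.53800 * 0.03482783 = 0.01874 m

0.01874 m


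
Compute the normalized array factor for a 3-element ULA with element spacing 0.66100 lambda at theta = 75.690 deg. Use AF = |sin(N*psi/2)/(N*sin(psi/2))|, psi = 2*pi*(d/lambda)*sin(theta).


psi = 2*pi*0.66100*sin(75.690 deg) = 4.024323 rad
AF = |sin(3*4.024323/2) / (3*sin(4.024323/2))| = 0.09003

0.09003


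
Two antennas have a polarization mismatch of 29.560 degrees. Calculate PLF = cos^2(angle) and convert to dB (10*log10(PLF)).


PLF_linear = cos^2(29.560 deg) = 0.7566208
PLF_dB = 10 * log10(0.7566208) = -1.211 dB

-1.211 dB


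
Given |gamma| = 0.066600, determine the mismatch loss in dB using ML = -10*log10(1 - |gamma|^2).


ML = -10 * log10(1 - 0.066600^2) = -10 * log10(0.99556444) = 0.01931 dB

0.01931 dB


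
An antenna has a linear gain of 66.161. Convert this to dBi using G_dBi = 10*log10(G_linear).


G_dBi = 10 * log10(66.161) = 18.21 dBi

18.21 dBi


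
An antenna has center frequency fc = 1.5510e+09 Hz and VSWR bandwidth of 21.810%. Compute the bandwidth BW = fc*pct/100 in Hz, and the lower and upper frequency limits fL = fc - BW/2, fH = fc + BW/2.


BW = 1.5510e+09 * 21.810/100 = 3.382731e+08 Hz
fL = 1.5510e+09 - 3.382731e+08/2 = 1.382e+09 Hz
fH = 1.5510e+09 + 3.382731e+08/2 = 1.720e+09 Hz

BW=3.383e+08 Hz, fL=1.382e+09 Hz, fH=1.720e+09 Hz


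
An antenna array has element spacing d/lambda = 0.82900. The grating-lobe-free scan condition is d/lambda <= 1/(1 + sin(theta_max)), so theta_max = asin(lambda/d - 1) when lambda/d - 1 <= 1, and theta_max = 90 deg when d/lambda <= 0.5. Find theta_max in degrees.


lambda/d - 1 = 1/0.82900 - 1 = 0.2062726
theta_max = asin(0.2062726) = 11.90 deg

11.90 deg


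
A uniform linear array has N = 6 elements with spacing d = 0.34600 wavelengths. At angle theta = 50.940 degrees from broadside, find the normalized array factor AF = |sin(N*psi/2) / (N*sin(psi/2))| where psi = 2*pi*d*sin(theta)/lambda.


psi = 2*pi*0.34600*sin(50.940 deg) = 1.688068 rad
AF = |sin(6*1.688068/2) / (6*sin(1.688068/2))| = 0.2094

0.2094


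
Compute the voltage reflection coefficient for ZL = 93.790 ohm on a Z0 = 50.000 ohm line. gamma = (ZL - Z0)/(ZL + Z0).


gamma = (93.790 - 50.000) / (93.790 + 50.000) = 0.3045

0.3045


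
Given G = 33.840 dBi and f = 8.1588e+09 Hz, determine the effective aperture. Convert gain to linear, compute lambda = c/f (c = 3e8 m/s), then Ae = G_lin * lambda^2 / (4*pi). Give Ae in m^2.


lambda = c / f = 3.0000e+08 / 8.1588e+09 = 0.03677011 m
G_linear = 10^(33.840/10) = 2421.029
Ae = G_linear * lambda^2 / (4*pi) = 2421.029 * 0.03677011^2 / (4*pi) = 0.2605 m^2

0.2605 m^2


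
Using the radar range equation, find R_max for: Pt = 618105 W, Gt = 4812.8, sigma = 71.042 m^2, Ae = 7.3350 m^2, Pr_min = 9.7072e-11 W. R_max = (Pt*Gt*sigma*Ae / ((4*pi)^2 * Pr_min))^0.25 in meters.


R^4 = 618105*4812.8*71.042*7.3350 / ((4*pi)^2 * 9.7072e-11) = 1.011257e+20
R_max = 1.011257e+20^0.25 = 100280 m

100280 m


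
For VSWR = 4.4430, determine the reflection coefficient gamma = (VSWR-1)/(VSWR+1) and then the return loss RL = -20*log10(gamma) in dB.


gamma = (4.4430 - 1) / (4.4430 + 1) = 0.6325556
RL = -20 * log10(0.6325556) = 3.978 dB

3.978 dB


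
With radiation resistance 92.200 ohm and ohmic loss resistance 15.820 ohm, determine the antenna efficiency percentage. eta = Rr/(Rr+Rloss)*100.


eta = 92.200 / (92.200 + 15.820) * 100 = 85.35%

85.35%


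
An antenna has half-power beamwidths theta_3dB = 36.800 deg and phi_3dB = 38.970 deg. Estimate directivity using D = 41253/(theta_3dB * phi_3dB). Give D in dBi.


D_linear = 41253 / (36.800 * 38.970) = 28.76586
D_dBi = 10 * log10(28.76586) = 14.59 dBi

14.59 dBi


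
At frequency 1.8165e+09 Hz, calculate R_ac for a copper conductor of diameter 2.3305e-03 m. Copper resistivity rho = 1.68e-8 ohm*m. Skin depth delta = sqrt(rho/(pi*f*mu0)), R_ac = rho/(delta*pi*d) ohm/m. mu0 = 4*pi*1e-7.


delta = sqrt(1.68e-8 / (pi * 1.8165e+09 * 4*pi*1e-7)) = 1.530584e-06 m
R_ac = 1.68e-8 / (1.530584e-06 * pi * 2.3305e-03) = 1.499 ohm/m

1.499 ohm/m
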